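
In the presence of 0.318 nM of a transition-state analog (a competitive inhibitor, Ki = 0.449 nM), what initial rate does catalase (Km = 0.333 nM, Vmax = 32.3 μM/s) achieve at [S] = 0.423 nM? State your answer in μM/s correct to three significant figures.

α = 1 + [I]/Ki = 1 + 0.318/0.449 = 1.708.
For a competitive inhibitor, Vmax is unchanged and the apparent Km becomes α·Km: Km,app = 0.569 nM, Vmax,app = 32.3 μM/s.
v = Vmax,app·[S]/(Km,app + [S]) = 32.3 × 0.423/(0.569 + 0.423) = 13.8 μM/s.

13.8 μM/s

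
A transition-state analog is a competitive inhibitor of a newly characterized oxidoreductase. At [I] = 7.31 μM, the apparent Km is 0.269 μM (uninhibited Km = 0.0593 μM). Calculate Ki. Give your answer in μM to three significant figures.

Competitive: Km,app = α·Km with α = 1 + [I]/Ki.
α = Km,app/Km = 0.269/0.0593 = 4.536.
Ki = [I]/(α − 1) = 7.31/3.536 = 2.07 μM.

2.07 μM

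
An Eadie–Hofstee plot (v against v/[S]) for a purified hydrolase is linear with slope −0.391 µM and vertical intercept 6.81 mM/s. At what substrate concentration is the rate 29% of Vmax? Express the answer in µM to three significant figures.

0.160 µM

The Eadie–Hofstee slope gives Km = 0.391 µM (slope = −Km).
v/Vmax = [S]/(Km+[S]) = 0.29 ⇒ [S] = Km·0.29/(1−0.29) = 0.391 × 0.4085 = 0.160 µM.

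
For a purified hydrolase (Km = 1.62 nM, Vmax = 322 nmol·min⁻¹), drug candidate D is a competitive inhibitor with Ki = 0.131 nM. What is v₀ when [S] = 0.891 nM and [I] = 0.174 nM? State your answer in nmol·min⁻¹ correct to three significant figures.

61.5 nmol·min⁻¹

α = 1 + [I]/Ki = 1 + 0.174/0.131 = 2.328.
For a competitive inhibitor, Vmax is unchanged and the apparent Km becomes α·Km: Km,app = 3.77 nM, Vmax,app = 322 nmol·min⁻¹.
v = Vmax,app·[S]/(Km,app + [S]) = 322 × 0.891/(3.77 + 0.891) = 61.5 nmol·min⁻¹.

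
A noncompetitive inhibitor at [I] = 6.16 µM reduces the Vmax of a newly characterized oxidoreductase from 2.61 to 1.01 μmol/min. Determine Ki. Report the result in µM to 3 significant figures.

Noncompetitive: Vmax,app = Vmax/α with α = 1 + [I]/Ki.
α = Vmax/Vmax,app = 2.61/1.01 = 2.584.
Ki = [I]/(α − 1) = 6.16/1.584 = 3.89 µM.

3.89 µM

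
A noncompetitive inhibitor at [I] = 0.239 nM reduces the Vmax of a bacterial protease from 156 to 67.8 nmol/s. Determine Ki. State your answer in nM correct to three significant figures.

0.184 nM

Noncompetitive: Vmax,app = Vmax/α with α = 1 + [I]/Ki.
α = Vmax/Vmax,app = 156/67.8 = 2.301.
Ki = [I]/(α − 1) = 0.239/1.301 = 0.184 nM.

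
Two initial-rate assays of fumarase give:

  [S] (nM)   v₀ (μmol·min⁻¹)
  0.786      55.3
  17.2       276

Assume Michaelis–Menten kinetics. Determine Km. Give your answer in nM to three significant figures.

4.06 nM

In reciprocal form, 1/v = (Km/Vmax)·(1/[S]) + 1/Vmax. The two points give (1/[S], 1/v) = (1.272, 0.01808) and (0.05814, 0.003623).
Slope = (0.01808 − 0.003623)/(1.272 − 0.05814) = 0.01191; intercept = 0.01808 − 0.01191×1.272 = 0.002931.
Vmax = 1/intercept = 341 μmol·min⁻¹; Km = slope × Vmax = 0.01191 × 341 = 4.06 nM.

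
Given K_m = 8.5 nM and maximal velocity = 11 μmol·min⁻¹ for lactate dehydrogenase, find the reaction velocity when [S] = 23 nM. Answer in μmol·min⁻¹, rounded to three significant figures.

8.03 μmol·min⁻¹

[S]/(Km+[S]) = 23/31.50 = 0.7302, the fractional saturation.
v = 0.7302 × Vmax = 0.7302 × 11 = 8.03 μmol·min⁻¹.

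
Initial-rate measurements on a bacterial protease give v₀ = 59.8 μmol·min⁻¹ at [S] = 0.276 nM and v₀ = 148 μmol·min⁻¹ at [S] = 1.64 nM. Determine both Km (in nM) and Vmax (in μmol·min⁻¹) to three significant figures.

Km = 0.698 nM; Vmax = 211 μmol·min⁻¹

In reciprocal form, 1/v = (Km/Vmax)·(1/[S]) + 1/Vmax. The two points give (1/[S], 1/v) = (3.623, 0.01672) and (0.6098, 0.006757).
Slope = (0.01672 − 0.006757)/(3.623 − 0.6098) = 0.003307; intercept = 0.01672 − 0.003307×3.623 = 0.004740.
Vmax = 1/intercept = 211 μmol·min⁻¹; Km = slope × Vmax = 0.003307 × 211 = 0.698 nM.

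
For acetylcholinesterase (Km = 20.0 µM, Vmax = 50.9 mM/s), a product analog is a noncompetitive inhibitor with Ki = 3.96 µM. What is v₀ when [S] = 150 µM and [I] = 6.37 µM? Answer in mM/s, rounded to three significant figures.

17.2 mM/s

α = 1 + [I]/Ki = 1 + 6.37/3.96 = 2.609.
For a noncompetitive inhibitor, Vmax is reduced to Vmax/α while Km is unchanged: Km,app = 20.0 µM, Vmax,app = 19.5 mM/s.
v = Vmax,app·[S]/(Km,app + [S]) = 19.5 × 150/(20.0 + 150) = 17.2 mM/s.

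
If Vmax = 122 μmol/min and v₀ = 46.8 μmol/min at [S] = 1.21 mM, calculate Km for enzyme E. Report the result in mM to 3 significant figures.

v/Vmax = 46.8/122 = 0.3836 = [S]/(Km+[S]).
So Km + [S] = [S]/0.3836 = 3.154 mM, giving Km = 3.154 − 1.21 = 1.94 mM.

1.94 mM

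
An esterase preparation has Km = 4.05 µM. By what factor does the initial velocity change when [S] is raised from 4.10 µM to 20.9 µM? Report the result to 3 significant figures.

The fractional saturations are [S]/(Km+[S]) = 4.10/8.150 = 0.5031 and 20.9/24.95 = 0.8377.
v₂/v₁ is just their ratio: 0.8377/0.5031 = 1.67.

1.67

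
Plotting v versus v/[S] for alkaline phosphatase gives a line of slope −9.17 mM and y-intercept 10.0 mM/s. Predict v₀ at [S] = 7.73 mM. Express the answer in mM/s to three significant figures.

4.57 mM/s

In the Eadie–Hofstee form v = Vmax − Km·(v/[S]), the slope is −Km and the intercept is Vmax, so Km = 9.17 mM and Vmax = 10.0 mM/s.
v = 10.0 × 7.73/(9.17 + 7.73) = 4.57 mM/s.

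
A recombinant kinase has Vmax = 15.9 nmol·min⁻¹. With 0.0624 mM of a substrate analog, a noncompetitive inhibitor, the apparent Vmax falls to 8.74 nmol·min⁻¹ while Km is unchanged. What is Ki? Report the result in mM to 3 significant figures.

Noncompetitive: Vmax,app = Vmax/α with α = 1 + [I]/Ki.
α = Vmax/Vmax,app = 15.9/8.74 = 1.819.
Since α = 1 + [I]/Ki, [I]/Ki = 1.819 − 1 = 0.8192 and Ki = 0.0624/0.8192 = 0.0762 mM.

0.0762 mM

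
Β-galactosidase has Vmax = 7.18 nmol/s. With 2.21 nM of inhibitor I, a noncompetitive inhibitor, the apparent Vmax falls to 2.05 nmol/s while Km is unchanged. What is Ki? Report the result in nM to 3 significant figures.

Noncompetitive: Vmax,app = Vmax/α with α = 1 + [I]/Ki.
α = Vmax/Vmax,app = 7.18/2.05 = 3.502.
Ki = [I]/(α − 1) = 2.21/2.502 = 0.883 nM.

0.883 nM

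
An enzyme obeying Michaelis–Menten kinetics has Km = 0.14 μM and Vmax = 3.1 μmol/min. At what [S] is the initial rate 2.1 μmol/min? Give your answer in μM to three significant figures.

Rearranging v = Vmax[S]/(Km+[S]) gives [S] = Km·v/(Vmax − v).
[S] = 0.14 × 2.1 / (3.1 − 2.1) = 0.2940/1.000 = 0.294 μM.

0.294 μM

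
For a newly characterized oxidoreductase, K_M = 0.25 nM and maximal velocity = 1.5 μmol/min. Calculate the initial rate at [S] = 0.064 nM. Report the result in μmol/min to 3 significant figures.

[S]/(Km+[S]) = 0.064/0.3140 = 0.2038, the fractional saturation.
v = 0.2038 × Vmax = 0.2038 × 1.5 = 0.306 μmol/min.

0.306 μmol/min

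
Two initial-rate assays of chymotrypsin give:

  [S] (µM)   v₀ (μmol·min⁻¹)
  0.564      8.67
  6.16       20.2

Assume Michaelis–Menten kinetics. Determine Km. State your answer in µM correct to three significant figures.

From v = Vmax[S]/(Km+[S]), each point gives Vmax = v(Km+[S])/[S].
Equating: 8.67(Km+0.564)/0.564 = 20.2(Km+6.16)/6.16.
15.37·Km + 8.67 = 3.279·Km + 20.2, so (15.37 − 3.279)·Km = 20.2 − 8.67.
Km = 11.53/12.09 = 0.953 µM; then Vmax = 8.67(0.953+0.564)/0.564 = 23.3 μmol·min⁻¹.

0.953 µM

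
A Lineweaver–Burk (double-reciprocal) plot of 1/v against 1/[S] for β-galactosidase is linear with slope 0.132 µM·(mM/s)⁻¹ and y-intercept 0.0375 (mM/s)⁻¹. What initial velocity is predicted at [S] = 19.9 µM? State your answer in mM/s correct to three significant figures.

The y-intercept is 1/Vmax, so Vmax = 1/0.0375 = 26.7 mM/s.
The slope is Km/Vmax, so Km = 0.132 × 26.7 = 3.52 µM.
Then v = 26.7 × 19.9/(3.52 + 19.9) = 22.7 mM/s.

22.7 mM/s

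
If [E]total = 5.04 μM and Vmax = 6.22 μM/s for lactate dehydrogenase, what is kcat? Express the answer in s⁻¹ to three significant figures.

1.23 s⁻¹

kcat = Vmax/[E]total = 6.22 μM/s / 5.04 μM = 1.23 s⁻¹.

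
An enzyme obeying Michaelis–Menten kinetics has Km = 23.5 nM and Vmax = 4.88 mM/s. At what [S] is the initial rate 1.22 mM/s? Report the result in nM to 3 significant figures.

Rearranging v = Vmax[S]/(Km+[S]) gives [S] = Km·v/(Vmax − v).
[S] = 23.5 × 1.22 / (4.88 − 1.22) = 28.67/3.660 = 7.83 nM.

7.83 nM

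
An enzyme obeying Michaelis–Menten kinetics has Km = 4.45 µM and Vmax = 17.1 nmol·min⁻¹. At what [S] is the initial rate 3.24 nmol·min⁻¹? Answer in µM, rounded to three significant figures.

Rearranging v = Vmax[S]/(Km+[S]) gives [S] = Km·v/(Vmax − v).
[S] = 4.45 × 3.24 / (17.1 − 3.24) = 14.42/13.86 = 1.04 µM.

1.04 µM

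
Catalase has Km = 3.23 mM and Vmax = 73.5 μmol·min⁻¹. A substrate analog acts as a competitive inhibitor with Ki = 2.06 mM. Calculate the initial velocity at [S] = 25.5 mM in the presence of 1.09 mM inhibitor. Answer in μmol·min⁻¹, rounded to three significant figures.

α = 1 + [I]/Ki = 1 + 1.09/2.06 = 1.529.
For a competitive inhibitor, Vmax is unchanged and the apparent Km becomes α·Km: Km,app = 4.94 mM, Vmax,app = 73.5 μmol·min⁻¹.
v = Vmax,app·[S]/(Km,app + [S]) = 73.5 × 25.5/(4.94 + 25.5) = 61.6 μmol·min⁻¹.

61.6 μmol·min⁻¹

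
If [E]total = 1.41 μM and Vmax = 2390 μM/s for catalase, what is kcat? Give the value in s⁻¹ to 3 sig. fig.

1700 s⁻¹

kcat = Vmax/[E]total = 2390 μM/s / 1.41 μM = 1700 s⁻¹.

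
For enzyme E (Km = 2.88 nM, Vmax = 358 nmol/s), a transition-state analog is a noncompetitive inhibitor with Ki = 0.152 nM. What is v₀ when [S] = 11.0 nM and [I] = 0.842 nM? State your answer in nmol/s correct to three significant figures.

43.4 nmol/s

With α = 1 + [I]/Ki = 1 + 0.842/0.152 = 6.539, the noncompetitive rate law is v = (Vmax/α)·[S] / (Km + [S]).
v = (358/6.539)×11.0 / (2.88 + 11.0) = 602.2/13.88 = 43.4 nmol/s.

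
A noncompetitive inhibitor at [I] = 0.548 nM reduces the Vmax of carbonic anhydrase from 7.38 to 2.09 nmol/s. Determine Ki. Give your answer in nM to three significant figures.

Noncompetitive: Vmax,app = Vmax/α with α = 1 + [I]/Ki.
α = Vmax/Vmax,app = 7.38/2.09 = 3.531.
Since α = 1 + [I]/Ki, [I]/Ki = 3.531 − 1 = 2.531 and Ki = 0.548/2.531 = 0.217 nM.

0.217 nM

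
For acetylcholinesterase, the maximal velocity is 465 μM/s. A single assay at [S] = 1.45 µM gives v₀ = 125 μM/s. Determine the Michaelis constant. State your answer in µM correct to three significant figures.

v/Vmax = 125/465 = 0.2688 = [S]/(Km+[S]).
So Km + [S] = [S]/0.2688 = 5.394 µM, giving Km = 5.394 − 1.45 = 3.94 µM.

3.94 µM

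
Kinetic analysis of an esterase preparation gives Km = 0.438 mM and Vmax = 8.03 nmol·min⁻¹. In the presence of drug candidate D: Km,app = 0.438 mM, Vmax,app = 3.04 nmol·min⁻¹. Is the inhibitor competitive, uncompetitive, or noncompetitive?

Vmax decreases (8.03 → 3.04 nmol·min⁻¹) while Km is unchanged — pure noncompetitive inhibition.

noncompetitive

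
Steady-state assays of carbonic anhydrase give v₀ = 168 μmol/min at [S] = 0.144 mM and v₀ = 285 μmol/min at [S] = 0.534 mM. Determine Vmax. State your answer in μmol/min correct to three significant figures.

From v = Vmax[S]/(Km+[S]), each point gives Vmax = v(Km+[S])/[S].
Equating: 168(Km+0.144)/0.144 = 285(Km+0.534)/0.534.
1167·Km + 168 = 533.7·Km + 285, so (1167 − 533.7)·Km = 285 − 168.
Km = 117.0/633.0 = 0.185 mM; then Vmax = 168(0.185+0.144)/0.144 = 384 μmol/min.

384 μmol/min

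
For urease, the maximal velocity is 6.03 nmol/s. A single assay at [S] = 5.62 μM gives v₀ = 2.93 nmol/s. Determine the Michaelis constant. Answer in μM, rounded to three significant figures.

v/Vmax = 2.93/6.03 = 0.4859 = [S]/(Km+[S]).
So Km + [S] = [S]/0.4859 = 11.57 μM, giving Km = 11.57 − 5.62 = 5.95 μM.

5.95 μM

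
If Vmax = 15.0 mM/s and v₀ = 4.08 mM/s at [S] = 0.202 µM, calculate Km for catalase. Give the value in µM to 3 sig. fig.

0.541 µM

From v = Vmax[S]/(Km+[S]), Km = [S](Vmax − v)/v.
Km = 0.202 × (15.0 − 4.08) / 4.08 = 2.206/4.08 = 0.541 µM.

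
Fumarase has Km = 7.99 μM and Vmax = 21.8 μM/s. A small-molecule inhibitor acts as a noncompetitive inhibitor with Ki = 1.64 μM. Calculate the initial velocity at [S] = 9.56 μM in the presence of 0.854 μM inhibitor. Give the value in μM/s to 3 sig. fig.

7.81 μM/s

With α = 1 + [I]/Ki = 1 + 0.854/1.64 = 1.521, the noncompetitive rate law is v = (Vmax/α)·[S] / (Km + [S]).
v = (21.8/1.521)×9.56 / (7.99 + 9.56) = 137.0/17.55 = 7.81 μM/s.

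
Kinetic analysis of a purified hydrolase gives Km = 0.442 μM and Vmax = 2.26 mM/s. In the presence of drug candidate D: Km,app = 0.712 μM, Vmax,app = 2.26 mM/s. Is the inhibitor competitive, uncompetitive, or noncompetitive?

competitive

Km increases (0.442 → 0.712 μM) while Vmax is unchanged — the hallmark of competitive inhibition.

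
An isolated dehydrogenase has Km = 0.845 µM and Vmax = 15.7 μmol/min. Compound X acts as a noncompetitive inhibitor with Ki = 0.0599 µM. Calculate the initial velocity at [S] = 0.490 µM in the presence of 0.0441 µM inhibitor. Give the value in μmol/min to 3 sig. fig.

3.32 μmol/min

With α = 1 + [I]/Ki = 1 + 0.0441/0.0599 = 1.736, the noncompetitive rate law is v = (Vmax/α)·[S] / (Km + [S]).
v = (15.7/1.736)×0.490 / (0.845 + 0.490) = 4.431/1.335 = 3.32 μmol/min.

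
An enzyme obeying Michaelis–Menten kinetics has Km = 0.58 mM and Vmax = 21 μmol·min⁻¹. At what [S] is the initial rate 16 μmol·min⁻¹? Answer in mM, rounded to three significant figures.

The required fractional saturation is v/Vmax = 16/21 = 0.7619.
Then [S]/(Km+[S]) = 0.7619 ⇒ [S] = 0.58 × 0.7619/(1 − 0.7619) = 1.86 mM.

1.86 mM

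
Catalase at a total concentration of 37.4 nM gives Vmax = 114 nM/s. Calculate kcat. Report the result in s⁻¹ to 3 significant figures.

kcat = Vmax/[E]total = 114 nM/s / 37.4 nM = 3.05 s⁻¹.

3.05 s⁻¹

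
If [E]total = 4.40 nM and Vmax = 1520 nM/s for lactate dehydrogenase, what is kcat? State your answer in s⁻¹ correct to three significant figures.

kcat = Vmax/[E]total = 1520 nM/s / 4.40 nM = 345 s⁻¹.

345 s⁻¹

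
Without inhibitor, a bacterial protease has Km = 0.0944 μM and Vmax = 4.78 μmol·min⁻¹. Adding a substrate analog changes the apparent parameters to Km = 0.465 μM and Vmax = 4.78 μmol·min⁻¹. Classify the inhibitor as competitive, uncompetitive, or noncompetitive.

Km increases (0.0944 → 0.465 μM) while Vmax is unchanged — the hallmark of competitive inhibition.

competitive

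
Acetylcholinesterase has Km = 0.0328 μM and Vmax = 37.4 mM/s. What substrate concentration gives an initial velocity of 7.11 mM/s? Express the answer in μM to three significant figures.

The required fractional saturation is v/Vmax = 7.11/37.4 = 0.1901.
Then [S]/(Km+[S]) = 0.1901 ⇒ [S] = 0.0328 × 0.1901/(1 − 0.1901) = 0.00770 μM.

0.00770 μM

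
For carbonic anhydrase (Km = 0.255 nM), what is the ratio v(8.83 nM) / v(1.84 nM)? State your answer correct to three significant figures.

Since Vmax cancels, v₂/v₁ = [S]₂(Km+[S]₁) / [S]₁(Km+[S]₂).
= 8.83×(0.255+1.84) / (1.84×(0.255+8.83)) = 18.50/16.72 = 1.11.

1.11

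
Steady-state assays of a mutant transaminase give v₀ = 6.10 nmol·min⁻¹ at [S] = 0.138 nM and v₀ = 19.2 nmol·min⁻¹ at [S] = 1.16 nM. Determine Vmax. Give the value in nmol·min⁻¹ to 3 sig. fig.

From v = Vmax[S]/(Km+[S]), each point gives Vmax = v(Km+[S])/[S].
Equating: 6.10(Km+0.138)/0.138 = 19.2(Km+1.16)/1.16.
44.20·Km + 6.10 = 16.55·Km + 19.2, so (44.20 − 16.55)·Km = 19.2 − 6.10.
Km = 13.10/27.65 = 0.474 nM; then Vmax = 6.10(0.474+0.138)/0.138 = 27.0 nmol·min⁻¹.

27.0 nmol·min⁻¹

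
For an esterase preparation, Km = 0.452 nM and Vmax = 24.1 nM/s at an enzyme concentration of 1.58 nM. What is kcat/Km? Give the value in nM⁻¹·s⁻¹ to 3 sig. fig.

kcat = Vmax/[E]total = 24.1/1.58 = 15.3 s⁻¹.
kcat/Km = 15.3/0.452 = 33.7 nM⁻¹·s⁻¹.

33.7 nM⁻¹·s⁻¹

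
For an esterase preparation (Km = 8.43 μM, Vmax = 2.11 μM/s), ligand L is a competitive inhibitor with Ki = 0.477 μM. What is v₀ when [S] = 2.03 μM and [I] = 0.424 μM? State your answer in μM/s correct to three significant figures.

With α = 1 + [I]/Ki = 1 + 0.424/0.477 = 1.889, the competitive rate law is v = Vmax[S] / (αKm + [S]).
v = 2.11×2.03 / (1.889×8.43 + 2.03) = 4.283/17.95 = 0.239 μM/s.

0.239 μM/s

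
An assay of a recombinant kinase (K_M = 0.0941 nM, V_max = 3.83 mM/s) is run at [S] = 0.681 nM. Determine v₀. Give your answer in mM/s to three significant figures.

3.37 mM/s

v = Vmax·[S]/(Km + [S]) = 3.83 × 0.681 / (0.0941 + 0.681)
  = 2.608 / 0.7751 = 3.37 mM/s.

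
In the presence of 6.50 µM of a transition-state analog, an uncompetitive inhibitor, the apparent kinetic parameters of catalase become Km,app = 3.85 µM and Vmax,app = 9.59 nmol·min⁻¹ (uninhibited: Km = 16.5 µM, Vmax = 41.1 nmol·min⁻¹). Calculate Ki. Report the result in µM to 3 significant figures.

1.98 µM

Uncompetitive: Vmax,app = Vmax/α (and Km,app = Km/α) with α = 1 + [I]/Ki.
α = Vmax/Vmax,app = 41.1/9.59 = 4.286.
Ki = [I]/(α − 1) = 6.50/3.286 = 1.98 µM.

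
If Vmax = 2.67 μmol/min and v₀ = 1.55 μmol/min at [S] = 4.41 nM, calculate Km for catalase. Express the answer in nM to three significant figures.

3.19 nM

v/Vmax = 1.55/2.67 = 0.5805 = [S]/(Km+[S]).
So Km + [S] = [S]/0.5805 = 7.597 nM, giving Km = 7.597 − 4.41 = 3.19 nM.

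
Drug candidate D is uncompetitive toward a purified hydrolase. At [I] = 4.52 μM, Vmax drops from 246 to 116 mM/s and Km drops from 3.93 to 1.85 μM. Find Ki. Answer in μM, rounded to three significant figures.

4.03 μM

Uncompetitive: Vmax,app = Vmax/α (and Km,app = Km/α) with α = 1 + [I]/Ki.
α = Vmax/Vmax,app = 246/116 = 2.121.
Since α = 1 + [I]/Ki, [I]/Ki = 2.121 − 1 = 1.121 and Ki = 4.52/1.121 = 4.03 μM.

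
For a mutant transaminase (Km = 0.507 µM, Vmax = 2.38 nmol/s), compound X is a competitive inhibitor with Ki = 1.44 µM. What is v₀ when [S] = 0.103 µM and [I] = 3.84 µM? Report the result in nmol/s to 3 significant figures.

0.125 nmol/s

α = 1 + [I]/Ki = 1 + 3.84/1.44 = 3.667.
For a competitive inhibitor, Vmax is unchanged and the apparent Km becomes α·Km: Km,app = 1.86 µM, Vmax,app = 2.38 nmol/s.
v = Vmax,app·[S]/(Km,app + [S]) = 2.38 × 0.103/(1.86 + 0.103) = 0.125 nmol/s.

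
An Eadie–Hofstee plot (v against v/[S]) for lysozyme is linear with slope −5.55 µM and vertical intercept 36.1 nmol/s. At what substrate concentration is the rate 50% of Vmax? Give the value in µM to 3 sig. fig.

The Eadie–Hofstee slope gives Km = 5.55 µM (slope = −Km).
v/Vmax = [S]/(Km+[S]) = 0.5 ⇒ [S] = Km·0.5/(1−0.5) = 5.55 × 1.000 = 5.55 µM.

5.55 µM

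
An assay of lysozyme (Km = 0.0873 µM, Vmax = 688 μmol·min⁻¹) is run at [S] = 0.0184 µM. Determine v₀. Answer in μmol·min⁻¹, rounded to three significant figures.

120 μmol·min⁻¹

[S]/(Km+[S]) = 0.0184/0.1057 = 0.1741, the fractional saturation.
v = 0.1741 × Vmax = 0.1741 × 688 = 120 μmol·min⁻¹.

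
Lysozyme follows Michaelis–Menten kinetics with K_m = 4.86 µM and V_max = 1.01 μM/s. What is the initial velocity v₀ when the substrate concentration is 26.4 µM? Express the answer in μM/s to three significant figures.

v = Vmax·[S]/(Km + [S]) = 1.01 × 26.4 / (4.86 + 26.4)
  = 26.66 / 31.26 = 0.853 μM/s.

0.853 μM/s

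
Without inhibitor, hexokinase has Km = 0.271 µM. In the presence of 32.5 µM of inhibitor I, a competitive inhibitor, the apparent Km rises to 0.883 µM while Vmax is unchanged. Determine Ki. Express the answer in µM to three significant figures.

Competitive: Km,app = α·Km with α = 1 + [I]/Ki.
α = Km,app/Km = 0.883/0.271 = 3.258.
Ki = [I]/(α − 1) = 32.5/2.258 = 14.4 µM.

14.4 µM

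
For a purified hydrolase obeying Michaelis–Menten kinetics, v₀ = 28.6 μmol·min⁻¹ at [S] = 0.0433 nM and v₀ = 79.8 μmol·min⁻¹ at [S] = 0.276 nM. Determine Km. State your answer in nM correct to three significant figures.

In reciprocal form, 1/v = (Km/Vmax)·(1/[S]) + 1/Vmax. The two points give (1/[S], 1/v) = (23.09, 0.03497) and (3.623, 0.01253).
Slope = (0.03497 − 0.01253)/(23.09 − 3.623) = 0.001152; intercept = 0.03497 − 0.001152×23.09 = 0.008357.
Vmax = 1/intercept = 120 μmol·min⁻¹; Km = slope × Vmax = 0.001152 × 120 = 0.138 nM.

0.138 nM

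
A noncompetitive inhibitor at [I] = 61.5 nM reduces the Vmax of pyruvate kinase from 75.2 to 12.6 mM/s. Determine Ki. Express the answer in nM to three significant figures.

Noncompetitive: Vmax,app = Vmax/α with α = 1 + [I]/Ki.
α = Vmax/Vmax,app = 75.2/12.6 = 5.968.
Since α = 1 + [I]/Ki, [I]/Ki = 5.968 − 1 = 4.968 and Ki = 61.5/4.968 = 12.4 nM.

12.4 nM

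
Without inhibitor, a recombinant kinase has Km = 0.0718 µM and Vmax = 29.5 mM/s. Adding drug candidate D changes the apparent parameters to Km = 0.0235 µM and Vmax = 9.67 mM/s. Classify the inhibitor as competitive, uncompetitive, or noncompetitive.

uncompetitive

Both Km and Vmax decrease by the same factor (~3.05-fold) — characteristic of uncompetitive inhibition.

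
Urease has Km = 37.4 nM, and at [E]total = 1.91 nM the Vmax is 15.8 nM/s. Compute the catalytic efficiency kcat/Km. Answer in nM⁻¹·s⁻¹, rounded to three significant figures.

0.221 nM⁻¹·s⁻¹

kcat = Vmax/[E]total = 15.8/1.91 = 8.27 s⁻¹.
kcat/Km = 8.27/37.4 = 0.221 nM⁻¹·s⁻¹.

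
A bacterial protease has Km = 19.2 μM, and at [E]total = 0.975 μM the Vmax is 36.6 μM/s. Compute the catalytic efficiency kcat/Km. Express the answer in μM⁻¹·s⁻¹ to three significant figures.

1.96 μM⁻¹·s⁻¹

kcat = Vmax/[E]total = 36.6/0.975 = 37.5 s⁻¹.
kcat/Km = 37.5/19.2 = 1.96 μM⁻¹·s⁻¹.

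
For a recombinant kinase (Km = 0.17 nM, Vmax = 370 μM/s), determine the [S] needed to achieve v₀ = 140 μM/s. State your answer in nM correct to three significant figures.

The required fractional saturation is v/Vmax = 140/370 = 0.3784.
Then [S]/(Km+[S]) = 0.3784 ⇒ [S] = 0.17 × 0.3784/(1 − 0.3784) = 0.103 nM.

0.103 nM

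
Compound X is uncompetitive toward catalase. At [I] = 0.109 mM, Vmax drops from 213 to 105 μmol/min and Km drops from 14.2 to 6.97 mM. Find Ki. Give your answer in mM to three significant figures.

0.106 mM

Uncompetitive: Vmax,app = Vmax/α (and Km,app = Km/α) with α = 1 + [I]/Ki.
α = Vmax/Vmax,app = 213/105 = 2.029.
Ki = [I]/(α − 1) = 0.109/1.029 = 0.106 mM.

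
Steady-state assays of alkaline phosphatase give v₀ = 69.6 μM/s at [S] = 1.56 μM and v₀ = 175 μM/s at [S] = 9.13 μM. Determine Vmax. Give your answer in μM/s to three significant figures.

254 μM/s

From v = Vmax[S]/(Km+[S]), each point gives Vmax = v(Km+[S])/[S].
Equating: 69.6(Km+1.56)/1.56 = 175(Km+9.13)/9.13.
44.62·Km + 69.6 = 19.17·Km + 175, so (44.62 − 19.17)·Km = 175 − 69.6.
Km = 105.4/25.45 = 4.14 μM; then Vmax = 69.6(4.14+1.56)/1.56 = 254 μM/s.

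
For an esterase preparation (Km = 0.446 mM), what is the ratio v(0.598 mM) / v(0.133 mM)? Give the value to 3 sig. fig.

Since Vmax cancels, v₂/v₁ = [S]₂(Km+[S]₁) / [S]₁(Km+[S]₂).
= 0.598×(0.446+0.133) / (0.133×(0.446+0.598)) = 0.3462/0.1389 = 2.49.

2.49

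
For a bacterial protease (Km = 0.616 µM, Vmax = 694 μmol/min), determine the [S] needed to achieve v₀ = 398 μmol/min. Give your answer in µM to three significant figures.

Rearranging v = Vmax[S]/(Km+[S]) gives [S] = Km·v/(Vmax − v).
[S] = 0.616 × 398 / (694 − 398) = 245.2/296.0 = 0.828 µM.

0.828 µM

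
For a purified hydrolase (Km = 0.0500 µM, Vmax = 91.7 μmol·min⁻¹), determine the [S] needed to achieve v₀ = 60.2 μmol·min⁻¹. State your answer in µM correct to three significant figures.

0.0956 µM

Rearranging v = Vmax[S]/(Km+[S]) gives [S] = Km·v/(Vmax − v).
[S] = 0.0500 × 60.2 / (91.7 − 60.2) = 3.010/31.50 = 0.0956 µM.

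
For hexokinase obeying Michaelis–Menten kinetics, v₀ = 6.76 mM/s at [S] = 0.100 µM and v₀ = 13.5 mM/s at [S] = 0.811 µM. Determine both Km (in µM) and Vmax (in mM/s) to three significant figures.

Km = 0.132 µM; Vmax = 15.7 mM/s

In reciprocal form, 1/v = (Km/Vmax)·(1/[S]) + 1/Vmax. The two points give (1/[S], 1/v) = (10.00, 0.1479) and (1.233, 0.07407).
Slope = (0.1479 − 0.07407)/(10.00 − 1.233) = 0.008424; intercept = 0.1479 − 0.008424×10.00 = 0.06369.
Vmax = 1/intercept = 15.7 mM/s; Km = slope × Vmax = 0.008424 × 15.7 = 0.132 µM.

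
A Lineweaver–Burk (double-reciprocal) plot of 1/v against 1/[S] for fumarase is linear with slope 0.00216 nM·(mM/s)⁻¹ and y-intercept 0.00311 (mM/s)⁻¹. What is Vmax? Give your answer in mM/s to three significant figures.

The y-intercept of a Lineweaver–Burk plot equals 1/Vmax, so Vmax = 1/0.00311 = 322 mM/s.

322 mM/s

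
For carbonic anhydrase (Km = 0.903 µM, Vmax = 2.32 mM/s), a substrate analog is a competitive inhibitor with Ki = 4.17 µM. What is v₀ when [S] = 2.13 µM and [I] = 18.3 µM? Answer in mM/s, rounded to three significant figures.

With α = 1 + [I]/Ki = 1 + 18.3/4.17 = 5.388, the competitive rate law is v = Vmax[S] / (αKm + [S]).
v = 2.32×2.13 / (5.388×0.903 + 2.13) = 4.942/6.996 = 0.706 mM/s.

0.706 mM/s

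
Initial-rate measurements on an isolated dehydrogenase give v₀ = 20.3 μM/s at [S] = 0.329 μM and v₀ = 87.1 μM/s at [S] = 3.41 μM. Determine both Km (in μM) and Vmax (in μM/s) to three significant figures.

Km = 1.85 μM; Vmax = 134 μM/s

From v = Vmax[S]/(Km+[S]), each point gives Vmax = v(Km+[S])/[S].
Equating: 20.3(Km+0.329)/0.329 = 87.1(Km+3.41)/3.41.
61.70·Km + 20.3 = 25.54·Km + 87.1, so (61.70 − 25.54)·Km = 87.1 − 20.3.
Km = 66.80/36.16 = 1.85 μM; then Vmax = 20.3(1.85+0.329)/0.329 = 134 μM/s.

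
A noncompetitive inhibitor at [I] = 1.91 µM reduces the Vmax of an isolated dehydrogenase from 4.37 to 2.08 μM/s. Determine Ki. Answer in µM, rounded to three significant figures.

Noncompetitive: Vmax,app = Vmax/α with α = 1 + [I]/Ki.
α = Vmax/Vmax,app = 4.37/2.08 = 2.101.
Ki = [I]/(α − 1) = 1.91/1.101 = 1.73 µM.

1.73 µM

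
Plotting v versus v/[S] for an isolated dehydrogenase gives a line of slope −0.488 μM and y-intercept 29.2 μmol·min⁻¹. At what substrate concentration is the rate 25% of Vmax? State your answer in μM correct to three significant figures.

The Eadie–Hofstee slope gives Km = 0.488 μM (slope = −Km).
v/Vmax = [S]/(Km+[S]) = 0.25 ⇒ [S] = Km·0.25/(1−0.25) = 0.488 × 0.3333 = 0.163 μM.

0.163 μM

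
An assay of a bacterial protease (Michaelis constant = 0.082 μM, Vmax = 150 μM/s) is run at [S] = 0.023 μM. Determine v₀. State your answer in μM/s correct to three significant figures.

32.9 μM/s

[S]/(Km+[S]) = 0.023/0.1050 = 0.2190, the fractional saturation.
v = 0.2190 × Vmax = 0.2190 × 150 = 32.9 μM/s.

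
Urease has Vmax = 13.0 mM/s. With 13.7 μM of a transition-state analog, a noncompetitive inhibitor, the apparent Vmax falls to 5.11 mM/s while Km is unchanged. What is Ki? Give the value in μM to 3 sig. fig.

Noncompetitive: Vmax,app = Vmax/α with α = 1 + [I]/Ki.
α = Vmax/Vmax,app = 13.0/5.11 = 2.544.
Since α = 1 + [I]/Ki, [I]/Ki = 2.544 − 1 = 1.544 and Ki = 13.7/1.544 = 8.87 μM.

8.87 μM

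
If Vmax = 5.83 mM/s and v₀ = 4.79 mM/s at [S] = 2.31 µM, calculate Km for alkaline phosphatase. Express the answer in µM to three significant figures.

0.502 µM

From v = Vmax[S]/(Km+[S]), Km = [S](Vmax − v)/v.
Km = 2.31 × (5.83 − 4.79) / 4.79 = 2.402/4.79 = 0.502 µM.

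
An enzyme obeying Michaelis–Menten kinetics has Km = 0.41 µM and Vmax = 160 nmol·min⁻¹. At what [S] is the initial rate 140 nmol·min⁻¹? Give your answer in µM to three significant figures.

2.87 µM

The required fractional saturation is v/Vmax = 140/160 = 0.8750.
Then [S]/(Km+[S]) = 0.8750 ⇒ [S] = 0.41 × 0.8750/(1 − 0.8750) = 2.87 µM.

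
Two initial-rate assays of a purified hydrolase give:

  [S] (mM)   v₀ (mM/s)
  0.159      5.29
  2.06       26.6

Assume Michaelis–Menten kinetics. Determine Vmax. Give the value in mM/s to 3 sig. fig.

In reciprocal form, 1/v = (Km/Vmax)·(1/[S]) + 1/Vmax. The two points give (1/[S], 1/v) = (6.289, 0.1890) and (0.4854, 0.03759).
Slope = (0.1890 − 0.03759)/(6.289 − 0.4854) = 0.02609; intercept = 0.1890 − 0.02609×6.289 = 0.02493.
Vmax = 1/intercept = 40.1 mM/s; Km = slope × Vmax = 0.02609 × 40.1 = 1.05 mM.

40.1 mM/s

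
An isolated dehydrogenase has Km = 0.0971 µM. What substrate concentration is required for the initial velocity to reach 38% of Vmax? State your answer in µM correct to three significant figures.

v/Vmax = [S]/(Km+[S]) = 0.38, so [S] = Km·0.38/(1 − 0.38) = 0.0971 × 0.6129.
[S] = 0.0595 µM.

0.0595 µM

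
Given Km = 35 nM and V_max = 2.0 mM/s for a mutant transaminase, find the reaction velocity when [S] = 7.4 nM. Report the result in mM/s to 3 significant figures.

0.349 mM/s

v = Vmax·[S]/(Km + [S]) = 2.0 × 7.4 / (35 + 7.4)
  = 14.80 / 42.40 = 0.349 mM/s.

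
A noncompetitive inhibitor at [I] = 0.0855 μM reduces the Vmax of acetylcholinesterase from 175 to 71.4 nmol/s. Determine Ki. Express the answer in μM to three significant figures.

Noncompetitive: Vmax,app = Vmax/α with α = 1 + [I]/Ki.
α = Vmax/Vmax,app = 175/71.4 = 2.451.
Ki = [I]/(α − 1) = 0.0855/1.451 = 0.0589 μM.

0.0589 μM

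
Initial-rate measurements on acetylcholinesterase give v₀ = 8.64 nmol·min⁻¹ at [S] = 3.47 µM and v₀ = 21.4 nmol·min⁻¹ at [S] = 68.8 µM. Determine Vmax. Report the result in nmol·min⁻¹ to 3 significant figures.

23.2 nmol·min⁻¹

In reciprocal form, 1/v = (Km/Vmax)·(1/[S]) + 1/Vmax. The two points give (1/[S], 1/v) = (0.2882, 0.1157) and (0.01453, 0.04673).
Slope = (0.1157 − 0.04673)/(0.2882 − 0.01453) = 0.2522; intercept = 0.1157 − 0.2522×0.2882 = 0.04306.
Vmax = 1/intercept = 23.2 nmol·min⁻¹; Km = slope × Vmax = 0.2522 × 23.2 = 5.86 µM.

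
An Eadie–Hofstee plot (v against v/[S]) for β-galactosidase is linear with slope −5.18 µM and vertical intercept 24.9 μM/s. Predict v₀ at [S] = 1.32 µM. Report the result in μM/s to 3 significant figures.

5.06 μM/s

In the Eadie–Hofstee form v = Vmax − Km·(v/[S]), the slope is −Km and the intercept is Vmax, so Km = 5.18 µM and Vmax = 24.9 μM/s.
v = 24.9 × 1.32/(5.18 + 1.32) = 5.06 μM/s.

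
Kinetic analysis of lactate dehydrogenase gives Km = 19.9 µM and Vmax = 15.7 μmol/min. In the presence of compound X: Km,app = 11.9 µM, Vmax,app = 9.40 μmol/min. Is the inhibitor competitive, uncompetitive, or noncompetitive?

Both Km and Vmax decrease by the same factor (~1.67-fold) — characteristic of uncompetitive inhibition.

uncompetitive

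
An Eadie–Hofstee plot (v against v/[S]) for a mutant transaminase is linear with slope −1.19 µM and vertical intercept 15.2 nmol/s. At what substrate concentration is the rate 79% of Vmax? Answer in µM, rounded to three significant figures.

4.48 µM

The Eadie–Hofstee slope gives Km = 1.19 µM (slope = −Km).
v/Vmax = [S]/(Km+[S]) = 0.79 ⇒ [S] = Km·0.79/(1−0.79) = 1.19 × 3.762 = 4.48 µM.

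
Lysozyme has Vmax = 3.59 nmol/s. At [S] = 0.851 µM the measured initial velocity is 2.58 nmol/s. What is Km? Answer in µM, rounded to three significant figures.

0.333 µM

From v = Vmax[S]/(Km+[S]), Km = [S](Vmax − v)/v.
Km = 0.851 × (3.59 − 2.58) / 2.58 = 0.8595/2.58 = 0.333 µM.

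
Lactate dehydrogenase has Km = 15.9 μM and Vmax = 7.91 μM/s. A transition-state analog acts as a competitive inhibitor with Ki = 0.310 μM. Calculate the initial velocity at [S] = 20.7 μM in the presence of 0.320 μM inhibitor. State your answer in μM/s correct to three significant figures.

With α = 1 + [I]/Ki = 1 + 0.320/0.310 = 2.032, the competitive rate law is v = Vmax[S] / (αKm + [S]).
v = 7.91×20.7 / (2.032×15.9 + 20.7) = 163.7/53.01 = 3.09 μM/s.

3.09 μM/s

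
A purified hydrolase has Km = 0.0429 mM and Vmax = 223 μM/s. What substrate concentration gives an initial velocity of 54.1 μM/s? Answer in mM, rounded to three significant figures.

The required fractional saturation is v/Vmax = 54.1/223 = 0.2426.
Then [S]/(Km+[S]) = 0.2426 ⇒ [S] = 0.0429 × 0.2426/(1 − 0.2426) = 0.0137 mM.

0.0137 mM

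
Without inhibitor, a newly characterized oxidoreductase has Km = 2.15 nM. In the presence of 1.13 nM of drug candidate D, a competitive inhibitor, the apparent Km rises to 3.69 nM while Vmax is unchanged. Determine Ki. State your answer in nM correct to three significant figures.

Competitive: Km,app = α·Km with α = 1 + [I]/Ki.
α = Km,app/Km = 3.69/2.15 = 1.716.
Since α = 1 + [I]/Ki, [I]/Ki = 1.716 − 1 = 0.7163 and Ki = 1.13/0.7163 = 1.58 nM.

1.58 nM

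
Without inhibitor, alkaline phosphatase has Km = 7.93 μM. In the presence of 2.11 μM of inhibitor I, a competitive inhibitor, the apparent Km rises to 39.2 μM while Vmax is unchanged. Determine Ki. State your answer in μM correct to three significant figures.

0.535 μM

Competitive: Km,app = α·Km with α = 1 + [I]/Ki.
α = Km,app/Km = 39.2/7.93 = 4.943.
Ki = [I]/(α − 1) = 2.11/3.943 = 0.535 μM.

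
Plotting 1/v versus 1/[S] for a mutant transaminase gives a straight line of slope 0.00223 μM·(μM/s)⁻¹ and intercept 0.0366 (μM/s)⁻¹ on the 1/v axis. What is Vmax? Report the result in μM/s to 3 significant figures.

27.3 μM/s

The y-intercept of a Lineweaver–Burk plot equals 1/Vmax, so Vmax = 1/0.0366 = 27.3 μM/s.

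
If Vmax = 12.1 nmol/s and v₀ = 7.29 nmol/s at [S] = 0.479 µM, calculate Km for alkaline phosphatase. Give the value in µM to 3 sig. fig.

v/Vmax = 7.29/12.1 = 0.6025 = [S]/(Km+[S]).
So Km + [S] = [S]/0.6025 = 0.7950 µM, giving Km = 0.7950 − 0.479 = 0.316 µM.

0.316 µM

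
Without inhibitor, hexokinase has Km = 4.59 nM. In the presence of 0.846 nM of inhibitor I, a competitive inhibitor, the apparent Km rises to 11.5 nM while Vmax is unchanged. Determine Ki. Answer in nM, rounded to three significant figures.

0.562 nM

Competitive: Km,app = α·Km with α = 1 + [I]/Ki.
α = Km,app/Km = 11.5/4.59 = 2.505.
Ki = [I]/(α − 1) = 0.846/1.505 = 0.562 nM.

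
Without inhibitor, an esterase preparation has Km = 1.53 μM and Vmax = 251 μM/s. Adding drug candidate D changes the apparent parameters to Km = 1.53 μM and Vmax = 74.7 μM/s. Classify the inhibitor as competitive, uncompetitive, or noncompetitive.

noncompetitive

Vmax decreases (251 → 74.7 μM/s) while Km is unchanged — pure noncompetitive inhibition.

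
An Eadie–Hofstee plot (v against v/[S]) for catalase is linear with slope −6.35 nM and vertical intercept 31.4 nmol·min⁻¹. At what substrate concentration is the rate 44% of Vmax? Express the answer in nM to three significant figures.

The Eadie–Hofstee slope gives Km = 6.35 nM (slope = −Km).
v/Vmax = [S]/(Km+[S]) = 0.44 ⇒ [S] = Km·0.44/(1−0.44) = 6.35 × 0.7857 = 4.99 nM.

4.99 nM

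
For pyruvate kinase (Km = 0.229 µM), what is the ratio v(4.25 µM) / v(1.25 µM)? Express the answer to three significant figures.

The fractional saturations are [S]/(Km+[S]) = 1.25/1.479 = 0.8452 and 4.25/4.479 = 0.9489.
v₂/v₁ is just their ratio: 0.9489/0.8452 = 1.12.

1.12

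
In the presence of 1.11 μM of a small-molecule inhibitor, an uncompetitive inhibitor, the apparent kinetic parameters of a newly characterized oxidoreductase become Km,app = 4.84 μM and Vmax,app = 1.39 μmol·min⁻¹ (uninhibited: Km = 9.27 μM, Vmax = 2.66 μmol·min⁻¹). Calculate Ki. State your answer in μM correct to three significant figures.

1.21 μM

Uncompetitive: Vmax,app = Vmax/α (and Km,app = Km/α) with α = 1 + [I]/Ki.
α = Vmax/Vmax,app = 2.66/1.39 = 1.914.
Ki = [I]/(α − 1) = 1.11/0.9137 = 1.21 μM.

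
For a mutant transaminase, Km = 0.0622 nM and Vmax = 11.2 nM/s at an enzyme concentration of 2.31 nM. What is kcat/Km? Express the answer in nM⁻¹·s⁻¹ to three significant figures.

kcat = Vmax/[E]total = 11.2/2.31 = 4.85 s⁻¹.
kcat/Km = 4.85/0.0622 = 77.9 nM⁻¹·s⁻¹.

77.9 nM⁻¹·s⁻¹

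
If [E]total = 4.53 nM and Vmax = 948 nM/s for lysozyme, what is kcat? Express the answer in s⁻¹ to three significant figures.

kcat = Vmax/[E]total = 948 nM/s / 4.53 nM = 209 s⁻¹.

209 s⁻¹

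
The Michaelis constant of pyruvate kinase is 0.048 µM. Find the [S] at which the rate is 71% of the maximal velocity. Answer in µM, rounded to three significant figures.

0.118 µM

v/Vmax = [S]/(Km+[S]) = 0.71, so [S] = Km·0.71/(1 − 0.71) = 0.048 × 2.448.
[S] = 0.118 µM.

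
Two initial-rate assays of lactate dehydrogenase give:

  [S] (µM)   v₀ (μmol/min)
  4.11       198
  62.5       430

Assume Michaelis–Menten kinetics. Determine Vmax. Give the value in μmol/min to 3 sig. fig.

469 μmol/min

In reciprocal form, 1/v = (Km/Vmax)·(1/[S]) + 1/Vmax. The two points give (1/[S], 1/v) = (0.2433, 0.005051) and (0.01600, 0.002326).
Slope = (0.005051 − 0.002326)/(0.2433 − 0.01600) = 0.01199; intercept = 0.005051 − 0.01199×0.2433 = 0.002134.
Vmax = 1/intercept = 469 μmol/min; Km = slope × Vmax = 0.01199 × 469 = 5.62 µM.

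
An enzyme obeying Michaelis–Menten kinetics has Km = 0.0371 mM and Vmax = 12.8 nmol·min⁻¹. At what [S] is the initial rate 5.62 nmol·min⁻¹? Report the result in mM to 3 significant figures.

0.0290 mM

The required fractional saturation is v/Vmax = 5.62/12.8 = 0.4391.
Then [S]/(Km+[S]) = 0.4391 ⇒ [S] = 0.0371 × 0.4391/(1 − 0.4391) = 0.0290 mM.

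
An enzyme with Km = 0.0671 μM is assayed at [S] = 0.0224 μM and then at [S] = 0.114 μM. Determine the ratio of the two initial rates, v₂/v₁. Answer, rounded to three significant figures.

The fractional saturations are [S]/(Km+[S]) = 0.0224/0.08950 = 0.2503 and 0.114/0.1811 = 0.6295.
v₂/v₁ is just their ratio: 0.6295/0.2503 = 2.52.

2.52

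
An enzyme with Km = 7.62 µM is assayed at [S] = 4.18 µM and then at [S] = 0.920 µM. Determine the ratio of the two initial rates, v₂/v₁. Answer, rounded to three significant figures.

0.304

Since Vmax cancels, v₂/v₁ = [S]₂(Km+[S]₁) / [S]₁(Km+[S]₂).
= 0.920×(7.62+4.18) / (4.18×(7.62+0.920)) = 10.86/35.70 = 0.304.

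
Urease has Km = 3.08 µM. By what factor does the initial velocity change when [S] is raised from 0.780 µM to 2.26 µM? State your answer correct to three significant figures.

Since Vmax cancels, v₂/v₁ = [S]₂(Km+[S]₁) / [S]₁(Km+[S]₂).
= 2.26×(3.08+0.780) / (0.780×(3.08+2.26)) = 8.724/4.165 = 2.09.

2.09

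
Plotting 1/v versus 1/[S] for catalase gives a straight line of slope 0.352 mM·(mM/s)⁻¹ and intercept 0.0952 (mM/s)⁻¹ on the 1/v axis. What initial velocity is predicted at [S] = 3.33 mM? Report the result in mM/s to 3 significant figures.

4.98 mM/s

The y-intercept is 1/Vmax, so Vmax = 1/0.0952 = 10.5 mM/s.
The slope is Km/Vmax, so Km = 0.352 × 10.5 = 3.70 mM.
Then v = 10.5 × 3.33/(3.70 + 3.33) = 4.98 mM/s.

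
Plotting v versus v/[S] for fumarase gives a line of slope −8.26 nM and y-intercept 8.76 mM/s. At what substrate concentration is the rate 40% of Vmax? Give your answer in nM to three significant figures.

5.51 nM

The Eadie–Hofstee slope gives Km = 8.26 nM (slope = −Km).
v/Vmax = [S]/(Km+[S]) = 0.4 ⇒ [S] = Km·0.4/(1−0.4) = 8.26 × 0.6667 = 5.51 nM.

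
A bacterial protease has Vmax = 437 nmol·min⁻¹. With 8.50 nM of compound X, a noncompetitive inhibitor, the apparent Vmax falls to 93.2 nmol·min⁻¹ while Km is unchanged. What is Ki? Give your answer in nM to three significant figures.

Noncompetitive: Vmax,app = Vmax/α with α = 1 + [I]/Ki.
α = Vmax/Vmax,app = 437/93.2 = 4.689.
Ki = [I]/(α − 1) = 8.50/3.689 = 2.30 nM.

2.30 nM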